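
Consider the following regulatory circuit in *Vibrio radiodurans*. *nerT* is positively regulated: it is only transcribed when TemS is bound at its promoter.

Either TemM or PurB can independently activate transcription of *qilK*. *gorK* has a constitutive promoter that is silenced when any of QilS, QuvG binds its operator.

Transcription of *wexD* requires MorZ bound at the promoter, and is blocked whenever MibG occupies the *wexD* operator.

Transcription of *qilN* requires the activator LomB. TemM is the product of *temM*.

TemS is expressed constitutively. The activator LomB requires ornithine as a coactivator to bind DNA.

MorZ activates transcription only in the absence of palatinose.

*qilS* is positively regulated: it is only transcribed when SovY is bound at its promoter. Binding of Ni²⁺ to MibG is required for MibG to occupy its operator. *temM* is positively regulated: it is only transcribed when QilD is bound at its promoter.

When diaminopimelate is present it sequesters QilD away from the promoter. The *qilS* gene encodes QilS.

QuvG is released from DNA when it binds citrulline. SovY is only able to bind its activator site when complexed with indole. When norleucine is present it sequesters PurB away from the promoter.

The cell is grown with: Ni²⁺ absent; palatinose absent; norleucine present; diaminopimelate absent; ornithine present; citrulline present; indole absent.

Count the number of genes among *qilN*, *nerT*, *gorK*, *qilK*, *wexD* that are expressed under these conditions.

5

Ornithine is present, so LomB is active.
No repressor is bound and LomB is active, so *qilN* is transcribed.
→ *qilN* is ON.
TemS is produced constitutively and is active.
No repressor is bound and TemS is active, so *nerT* is transcribed.
→ *nerT* is ON.
Indole is absent, so SovY is inactive.
Required activator SovY is absent, so *qilS* is not transcribed.
So QilS is not produced.
Citrulline is present, so QuvG is inactive.
With no repressor bound, *gorK* is transcribed.
→ *gorK* is ON.
Diaminopimelate is absent, so QilD is active.
No repressor is bound and QilD is active, so *temM* is transcribed.
So TemM is produced and active.
Norleucine is present, so PurB is inactive.
Activator TemM is present, so *qilK* is transcribed.
→ *qilK* is ON.
Ni²⁺ is absent, so MibG is inactive.
Palatinose is absent, so MorZ is active.
No repressor is bound and MorZ is active, so *wexD* is transcribed.
→ *wexD* is ON.
5 of the 5 genes are transcribed.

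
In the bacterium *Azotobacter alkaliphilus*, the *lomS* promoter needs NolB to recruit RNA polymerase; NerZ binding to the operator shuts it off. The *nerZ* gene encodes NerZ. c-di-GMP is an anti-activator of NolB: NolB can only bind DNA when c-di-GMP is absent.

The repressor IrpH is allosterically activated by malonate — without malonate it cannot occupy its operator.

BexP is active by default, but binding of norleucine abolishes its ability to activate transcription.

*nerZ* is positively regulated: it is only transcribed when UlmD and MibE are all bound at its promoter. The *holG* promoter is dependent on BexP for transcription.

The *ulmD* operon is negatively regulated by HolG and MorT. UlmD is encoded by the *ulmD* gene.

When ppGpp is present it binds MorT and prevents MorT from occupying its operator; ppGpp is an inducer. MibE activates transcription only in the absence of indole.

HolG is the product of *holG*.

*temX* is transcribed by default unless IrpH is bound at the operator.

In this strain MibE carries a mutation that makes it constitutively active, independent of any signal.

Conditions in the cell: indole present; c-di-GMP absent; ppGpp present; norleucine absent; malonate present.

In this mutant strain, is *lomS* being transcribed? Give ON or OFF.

c-di-GMP is absent, so NolB is active.
Norleucine is absent, so BexP is active.
No repressor is bound and BexP is active, so *holG* is transcribed.
So HolG is produced and active.
ppGpp is present, so MorT is inactive.
With repressor HolG bound, *ulmD* is not transcribed.
So UlmD is not produced.
MibE is constitutively active in this strain.
Required activator UlmD is absent, so *nerZ* is not transcribed.
So NerZ is not produced.
No repressor is bound and NolB is active, so *lomS* is transcribed.

ON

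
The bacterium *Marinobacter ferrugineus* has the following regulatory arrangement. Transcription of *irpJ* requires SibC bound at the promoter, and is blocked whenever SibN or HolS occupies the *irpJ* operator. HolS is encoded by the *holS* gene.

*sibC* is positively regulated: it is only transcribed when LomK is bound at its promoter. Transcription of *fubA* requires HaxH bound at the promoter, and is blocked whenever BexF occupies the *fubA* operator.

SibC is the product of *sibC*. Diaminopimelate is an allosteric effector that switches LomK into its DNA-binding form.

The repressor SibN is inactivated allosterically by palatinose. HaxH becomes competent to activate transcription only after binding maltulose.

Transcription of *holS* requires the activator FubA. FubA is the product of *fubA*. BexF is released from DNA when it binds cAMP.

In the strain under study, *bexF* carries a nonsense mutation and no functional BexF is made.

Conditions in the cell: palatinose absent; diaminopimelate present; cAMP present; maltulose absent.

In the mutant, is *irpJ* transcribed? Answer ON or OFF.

Palatinose is absent, so SibN is active.
BexF is non-functional in this strain, so it has no effect.
Maltulose is absent, so HaxH is inactive.
Required activator HaxH is absent, so *fubA* is not transcribed.
So FubA is not produced.
Required activator FubA is absent, so *holS* is not transcribed.
So HolS is not produced.
Diaminopimelate is present, so LomK is active.
No repressor is bound and LomK is active, so *sibC* is transcribed.
So SibC is produced and active.
With repressor SibN bound, *irpJ* is not transcribed.

OFF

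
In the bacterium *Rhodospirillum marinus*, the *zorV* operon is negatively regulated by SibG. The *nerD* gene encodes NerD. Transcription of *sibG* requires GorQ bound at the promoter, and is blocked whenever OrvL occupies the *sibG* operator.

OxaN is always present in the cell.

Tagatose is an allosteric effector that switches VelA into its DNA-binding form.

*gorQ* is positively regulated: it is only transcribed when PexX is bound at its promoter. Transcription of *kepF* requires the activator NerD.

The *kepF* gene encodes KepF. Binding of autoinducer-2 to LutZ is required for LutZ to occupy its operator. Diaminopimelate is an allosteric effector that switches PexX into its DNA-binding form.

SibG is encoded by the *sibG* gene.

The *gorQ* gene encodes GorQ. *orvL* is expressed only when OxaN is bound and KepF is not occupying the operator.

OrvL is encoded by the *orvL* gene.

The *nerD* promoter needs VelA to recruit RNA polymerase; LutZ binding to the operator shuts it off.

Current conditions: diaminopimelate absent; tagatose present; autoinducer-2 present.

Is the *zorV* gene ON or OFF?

Tagatose is present, so VelA is active.
Autoinducer-2 is present, so LutZ is active.
With repressor LutZ bound, *nerD* is not transcribed.
So NerD is not produced.
Required activator NerD is absent, so *kepF* is not transcribed.
So KepF is not produced.
OxaN is produced constitutively and is active.
No repressor is bound and OxaN is active, so *orvL* is transcribed.
So OrvL is produced and active.
Diaminopimelate is absent, so PexX is inactive.
Required activator PexX is absent, so *gorQ* is not transcribed.
So GorQ is not produced.
With repressor OrvL bound, *sibG* is not transcribed.
So SibG is not produced.
With no repressor bound, *zorV* is transcribed.

ON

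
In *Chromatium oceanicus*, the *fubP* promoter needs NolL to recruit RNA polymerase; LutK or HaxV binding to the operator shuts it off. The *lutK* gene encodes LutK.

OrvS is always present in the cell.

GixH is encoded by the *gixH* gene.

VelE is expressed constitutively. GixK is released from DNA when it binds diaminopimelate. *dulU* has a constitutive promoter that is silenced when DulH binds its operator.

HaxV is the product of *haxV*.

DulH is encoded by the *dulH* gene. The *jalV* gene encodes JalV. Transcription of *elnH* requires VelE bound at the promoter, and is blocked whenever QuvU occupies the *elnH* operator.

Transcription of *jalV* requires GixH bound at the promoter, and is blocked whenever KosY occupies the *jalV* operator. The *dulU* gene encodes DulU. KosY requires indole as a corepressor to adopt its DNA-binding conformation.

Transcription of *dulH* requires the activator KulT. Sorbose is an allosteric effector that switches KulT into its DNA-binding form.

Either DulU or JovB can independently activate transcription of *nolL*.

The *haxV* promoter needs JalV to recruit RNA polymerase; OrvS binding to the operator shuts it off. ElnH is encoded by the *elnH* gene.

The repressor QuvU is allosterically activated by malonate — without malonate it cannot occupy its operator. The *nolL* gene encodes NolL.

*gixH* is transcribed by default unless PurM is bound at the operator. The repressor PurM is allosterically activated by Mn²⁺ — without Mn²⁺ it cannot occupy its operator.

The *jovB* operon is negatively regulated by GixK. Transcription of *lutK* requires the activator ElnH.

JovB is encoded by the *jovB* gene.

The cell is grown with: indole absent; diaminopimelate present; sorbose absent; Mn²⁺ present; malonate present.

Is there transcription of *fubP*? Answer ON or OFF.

ON

Sorbose is absent, so KulT is inactive.
Required activator KulT is absent, so *dulH* is not transcribed.
So DulH is not produced.
With no repressor bound, *dulU* is transcribed.
So DulU is produced and active.
Diaminopimelate is present, so GixK is inactive.
With no repressor bound, *jovB* is transcribed.
So JovB is produced and active.
Activator DulU is present, so *nolL* is transcribed.
So NolL is produced and active.
VelE is produced constitutively and is active.
Malonate is present, so QuvU is active.
With repressor QuvU bound, *elnH* is not transcribed.
So ElnH is not produced.
Required activator ElnH is absent, so *lutK* is not transcribed.
So LutK is not produced.
OrvS is produced constitutively and is active.
Indole is absent, so KosY is inactive.
Mn²⁺ is present, so PurM is active.
With repressor PurM bound, *gixH* is not transcribed.
So GixH is not produced.
Required activator GixH is absent, so *jalV* is not transcribed.
So JalV is not produced.
With repressor OrvS bound, *haxV* is not transcribed.
So HaxV is not produced.
No repressor is bound and NolL is active, so *fubP* is transcribed.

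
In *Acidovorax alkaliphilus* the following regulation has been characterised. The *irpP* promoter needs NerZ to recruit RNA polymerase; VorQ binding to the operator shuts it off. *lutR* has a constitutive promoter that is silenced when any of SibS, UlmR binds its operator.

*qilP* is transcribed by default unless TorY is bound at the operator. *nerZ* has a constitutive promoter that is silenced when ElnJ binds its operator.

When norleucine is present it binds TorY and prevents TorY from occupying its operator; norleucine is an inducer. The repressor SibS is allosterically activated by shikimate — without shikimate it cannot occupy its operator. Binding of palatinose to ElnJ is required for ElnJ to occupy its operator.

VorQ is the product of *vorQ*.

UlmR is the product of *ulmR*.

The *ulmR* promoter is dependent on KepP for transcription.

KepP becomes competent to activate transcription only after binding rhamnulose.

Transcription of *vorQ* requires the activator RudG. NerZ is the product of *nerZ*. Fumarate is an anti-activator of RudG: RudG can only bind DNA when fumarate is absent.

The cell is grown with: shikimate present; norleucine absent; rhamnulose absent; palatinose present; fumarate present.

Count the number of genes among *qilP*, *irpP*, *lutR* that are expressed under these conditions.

0

Norleucine is absent, so TorY is active.
With repressor TorY bound, *qilP* is not transcribed.
→ *qilP* is OFF.
Fumarate is present, so RudG is inactive.
Required activator RudG is absent, so *vorQ* is not transcribed.
So VorQ is not produced.
Palatinose is present, so ElnJ is active.
With repressor ElnJ bound, *nerZ* is not transcribed.
So NerZ is not produced.
Required activator NerZ is absent, so *irpP* is not transcribed.
→ *irpP* is OFF.
Shikimate is present, so SibS is active.
Rhamnulose is absent, so KepP is inactive.
Required activator KepP is absent, so *ulmR* is not transcribed.
So UlmR is not produced.
With repressor SibS bound, *lutR* is not transcribed.
→ *lutR* is OFF.
0 of the 3 genes are transcribed.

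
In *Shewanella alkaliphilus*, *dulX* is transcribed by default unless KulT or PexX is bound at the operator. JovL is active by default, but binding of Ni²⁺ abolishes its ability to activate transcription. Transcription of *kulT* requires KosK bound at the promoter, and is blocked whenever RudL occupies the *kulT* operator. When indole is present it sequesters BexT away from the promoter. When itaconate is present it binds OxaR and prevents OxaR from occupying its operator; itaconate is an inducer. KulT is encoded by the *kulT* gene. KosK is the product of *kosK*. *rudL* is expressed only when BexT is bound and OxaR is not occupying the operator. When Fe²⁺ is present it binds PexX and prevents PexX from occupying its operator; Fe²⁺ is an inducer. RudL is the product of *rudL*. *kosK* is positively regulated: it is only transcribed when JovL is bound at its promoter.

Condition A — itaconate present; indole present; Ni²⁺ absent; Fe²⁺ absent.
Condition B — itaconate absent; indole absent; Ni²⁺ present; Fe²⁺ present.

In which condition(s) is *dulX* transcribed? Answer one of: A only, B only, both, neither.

Condition A:
Itaconate is present, so OxaR is inactive.
Indole is present, so BexT is inactive.
Required activator BexT is absent, so *rudL* is not transcribed.
So RudL is not produced.
Ni²⁺ is absent, so JovL is active.
No repressor is bound and JovL is active, so *kosK* is transcribed.
So KosK is produced and active.
No repressor is bound and KosK is active, so *kulT* is transcribed.
So KulT is produced and active.
Fe²⁺ is absent, so PexX is active.
With repressor KulT bound, *dulX* is not transcribed.
→ *dulX* is OFF in A.
Condition B:
Itaconate is absent, so OxaR is active.
Indole is absent, so BexT is active.
With repressor OxaR bound, *rudL* is not transcribed.
So RudL is not produced.
Ni²⁺ is present, so JovL is inactive.
Required activator JovL is absent, so *kosK* is not transcribed.
So KosK is not produced.
Required activator KosK is absent, so *kulT* is not transcribed.
So KulT is not produced.
Fe²⁺ is present, so PexX is inactive.
With no repressor bound, *dulX* is transcribed.
→ *dulX* is ON in B.

B only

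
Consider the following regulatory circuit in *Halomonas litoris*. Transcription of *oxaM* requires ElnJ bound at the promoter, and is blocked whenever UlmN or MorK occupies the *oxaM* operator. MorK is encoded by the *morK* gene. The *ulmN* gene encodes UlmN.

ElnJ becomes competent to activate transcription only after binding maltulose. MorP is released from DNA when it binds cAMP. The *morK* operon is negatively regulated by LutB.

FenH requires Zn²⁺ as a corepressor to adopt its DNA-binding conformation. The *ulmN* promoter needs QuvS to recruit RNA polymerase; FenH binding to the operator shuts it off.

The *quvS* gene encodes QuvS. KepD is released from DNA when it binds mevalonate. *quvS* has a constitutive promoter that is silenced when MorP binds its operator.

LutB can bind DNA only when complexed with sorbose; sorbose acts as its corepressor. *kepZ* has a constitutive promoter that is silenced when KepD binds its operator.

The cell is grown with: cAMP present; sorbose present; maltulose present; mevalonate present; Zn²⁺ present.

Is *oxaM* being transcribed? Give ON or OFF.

Zn²⁺ is present, so FenH is active.
cAMP is present, so MorP is inactive.
With no repressor bound, *quvS* is transcribed.
So QuvS is produced and active.
With repressor FenH bound, *ulmN* is not transcribed.
So UlmN is not produced.
Maltulose is present, so ElnJ is active.
Sorbose is present, so LutB is active.
With repressor LutB bound, *morK* is not transcribed.
So MorK is not produced.
No repressor is bound and ElnJ is active, so *oxaM* is transcribed.

ON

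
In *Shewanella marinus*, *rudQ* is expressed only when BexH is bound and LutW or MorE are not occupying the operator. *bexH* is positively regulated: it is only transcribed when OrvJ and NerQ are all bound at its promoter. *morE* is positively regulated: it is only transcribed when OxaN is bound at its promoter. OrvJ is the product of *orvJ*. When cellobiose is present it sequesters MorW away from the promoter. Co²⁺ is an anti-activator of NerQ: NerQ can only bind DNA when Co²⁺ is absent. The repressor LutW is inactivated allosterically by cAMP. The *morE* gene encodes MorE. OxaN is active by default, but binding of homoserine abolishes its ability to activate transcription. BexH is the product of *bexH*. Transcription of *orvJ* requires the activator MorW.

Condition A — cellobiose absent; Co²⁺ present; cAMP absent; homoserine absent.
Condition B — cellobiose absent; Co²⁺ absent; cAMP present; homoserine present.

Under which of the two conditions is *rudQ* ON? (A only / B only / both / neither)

Condition A:
Cellobiose is absent, so MorW is active.
No repressor is bound and MorW is active, so *orvJ* is transcribed.
So OrvJ is produced and active.
Co²⁺ is present, so NerQ is inactive.
Required activator NerQ is absent, so *bexH* is not transcribed.
So BexH is not produced.
cAMP is absent, so LutW is active.
Homoserine is absent, so OxaN is active.
No repressor is bound and OxaN is active, so *morE* is transcribed.
So MorE is produced and active.
With repressor LutW bound, *rudQ* is not transcribed.
→ *rudQ* is OFF in A.
Condition B:
Cellobiose is absent, so MorW is active.
No repressor is bound and MorW is active, so *orvJ* is transcribed.
So OrvJ is produced and active.
Co²⁺ is absent, so NerQ is active.
No repressor is bound and OrvJ and NerQ are active, so *bexH* is transcribed.
So BexH is produced and active.
cAMP is present, so LutW is inactive.
Homoserine is present, so OxaN is inactive.
Required activator OxaN is absent, so *morE* is not transcribed.
So MorE is not produced.
No repressor is bound and BexH is active, so *rudQ* is transcribed.
→ *rudQ* is ON in B.

B only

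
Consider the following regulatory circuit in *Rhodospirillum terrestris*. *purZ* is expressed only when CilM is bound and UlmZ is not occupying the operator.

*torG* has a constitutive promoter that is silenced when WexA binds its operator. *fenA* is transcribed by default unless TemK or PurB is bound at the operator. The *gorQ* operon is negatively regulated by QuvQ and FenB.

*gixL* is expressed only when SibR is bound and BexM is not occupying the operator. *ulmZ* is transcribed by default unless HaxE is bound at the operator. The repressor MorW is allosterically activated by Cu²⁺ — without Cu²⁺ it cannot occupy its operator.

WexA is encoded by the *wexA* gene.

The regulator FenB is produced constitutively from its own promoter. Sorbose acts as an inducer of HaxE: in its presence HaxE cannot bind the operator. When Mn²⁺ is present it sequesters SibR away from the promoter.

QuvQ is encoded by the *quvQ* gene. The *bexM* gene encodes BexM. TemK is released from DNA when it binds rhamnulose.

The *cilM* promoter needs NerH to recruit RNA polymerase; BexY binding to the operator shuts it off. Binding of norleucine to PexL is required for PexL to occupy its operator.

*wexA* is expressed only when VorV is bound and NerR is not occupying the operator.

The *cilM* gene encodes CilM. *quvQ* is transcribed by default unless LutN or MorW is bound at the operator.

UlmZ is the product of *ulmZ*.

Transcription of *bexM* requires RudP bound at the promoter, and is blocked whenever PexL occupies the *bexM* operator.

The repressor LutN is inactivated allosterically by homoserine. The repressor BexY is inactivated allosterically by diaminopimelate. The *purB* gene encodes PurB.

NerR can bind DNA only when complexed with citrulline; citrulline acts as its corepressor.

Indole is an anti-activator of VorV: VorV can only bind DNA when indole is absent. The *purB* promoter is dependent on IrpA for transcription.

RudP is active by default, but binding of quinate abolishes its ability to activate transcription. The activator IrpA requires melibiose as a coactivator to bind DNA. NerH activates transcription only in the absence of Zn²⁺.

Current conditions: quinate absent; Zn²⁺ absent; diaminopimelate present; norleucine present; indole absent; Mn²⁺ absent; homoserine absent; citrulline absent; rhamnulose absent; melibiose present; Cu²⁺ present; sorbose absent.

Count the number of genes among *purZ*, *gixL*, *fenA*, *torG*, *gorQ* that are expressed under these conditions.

2

Zn²⁺ is absent, so NerH is active.
Diaminopimelate is present, so BexY is inactive.
No repressor is bound and NerH is active, so *cilM* is transcribed.
So CilM is produced and active.
Sorbose is absent, so HaxE is active.
With repressor HaxE bound, *ulmZ* is not transcribed.
So UlmZ is not produced.
No repressor is bound and CilM is active, so *purZ* is transcribed.
→ *purZ* is ON.
Mn²⁺ is absent, so SibR is active.
Quinate is absent, so RudP is active.
Norleucine is present, so PexL is active.
With repressor PexL bound, *bexM* is not transcribed.
So BexM is not produced.
No repressor is bound and SibR is active, so *gixL* is transcribed.
→ *gixL* is ON.
Rhamnulose is absent, so TemK is active.
Melibiose is present, so IrpA is active.
No repressor is bound and IrpA is active, so *purB* is transcribed.
So PurB is produced and active.
With repressor TemK bound, *fenA* is not transcribed.
→ *fenA* is OFF.
Citrulline is absent, so NerR is inactive.
Indole is absent, so VorV is active.
No repressor is bound and VorV is active, so *wexA* is transcribed.
So WexA is produced and active.
With repressor WexA bound, *torG* is not transcribed.
→ *torG* is OFF.
Homoserine is absent, so LutN is active.
Cu²⁺ is present, so MorW is active.
With repressor LutN bound, *quvQ* is not transcribed.
So QuvQ is not produced.
FenB is produced constitutively and is active.
With repressor FenB bound, *gorQ* is not transcribed.
→ *gorQ* is OFF.
2 of the 5 genes are transcribed.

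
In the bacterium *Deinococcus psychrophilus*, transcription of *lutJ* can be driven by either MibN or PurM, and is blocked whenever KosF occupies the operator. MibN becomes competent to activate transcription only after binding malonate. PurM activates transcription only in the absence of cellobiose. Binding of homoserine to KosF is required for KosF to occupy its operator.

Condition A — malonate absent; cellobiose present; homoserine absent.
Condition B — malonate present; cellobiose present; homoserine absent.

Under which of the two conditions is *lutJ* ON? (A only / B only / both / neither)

Condition A:
Malonate is absent, so MibN is inactive.
Cellobiose is present, so PurM is inactive.
Homoserine is absent, so KosF is inactive.
No activator is available at the *lutJ* promoter, so *lutJ* is not transcribed.
→ *lutJ* is OFF in A.
Condition B:
Malonate is present, so MibN is active.
Cellobiose is present, so PurM is inactive.
Homoserine is absent, so KosF is inactive.
Activator MibN is present, so *lutJ* is transcribed.
→ *lutJ* is ON in B.

B only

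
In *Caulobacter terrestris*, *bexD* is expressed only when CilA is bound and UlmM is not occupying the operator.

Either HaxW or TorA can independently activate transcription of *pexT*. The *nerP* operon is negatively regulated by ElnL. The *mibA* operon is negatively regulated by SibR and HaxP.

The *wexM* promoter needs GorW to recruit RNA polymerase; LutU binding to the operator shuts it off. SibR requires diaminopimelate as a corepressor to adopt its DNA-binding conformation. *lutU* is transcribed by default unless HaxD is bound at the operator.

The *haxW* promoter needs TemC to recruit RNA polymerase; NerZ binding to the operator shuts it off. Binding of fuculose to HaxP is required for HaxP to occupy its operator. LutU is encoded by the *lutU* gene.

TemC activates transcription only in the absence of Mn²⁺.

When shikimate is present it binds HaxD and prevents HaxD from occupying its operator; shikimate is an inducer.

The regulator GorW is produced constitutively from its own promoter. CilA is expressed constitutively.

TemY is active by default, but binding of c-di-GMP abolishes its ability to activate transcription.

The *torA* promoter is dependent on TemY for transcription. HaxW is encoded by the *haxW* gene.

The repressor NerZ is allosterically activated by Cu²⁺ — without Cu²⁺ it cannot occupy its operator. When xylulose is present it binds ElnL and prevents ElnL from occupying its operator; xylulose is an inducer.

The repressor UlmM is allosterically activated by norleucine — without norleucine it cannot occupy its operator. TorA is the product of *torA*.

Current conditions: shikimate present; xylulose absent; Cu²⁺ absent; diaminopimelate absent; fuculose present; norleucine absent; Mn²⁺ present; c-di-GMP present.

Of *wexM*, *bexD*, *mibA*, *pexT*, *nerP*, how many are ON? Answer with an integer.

1

Shikimate is present, so HaxD is inactive.
With no repressor bound, *lutU* is transcribed.
So LutU is produced and active.
GorW is produced constitutively and is active.
With repressor LutU bound, *wexM* is not transcribed.
→ *wexM* is OFF.
CilA is produced constitutively and is active.
Norleucine is absent, so UlmM is inactive.
No repressor is bound and CilA is active, so *bexD* is transcribed.
→ *bexD* is ON.
Diaminopimelate is absent, so SibR is inactive.
Fuculose is present, so HaxP is active.
With repressor HaxP bound, *mibA* is not transcribed.
→ *mibA* is OFF.
Cu²⁺ is absent, so NerZ is inactive.
Mn²⁺ is present, so TemC is inactive.
Required activator TemC is absent, so *haxW* is not transcribed.
So HaxW is not produced.
c-di-GMP is present, so TemY is inactive.
Required activator TemY is absent, so *torA* is not transcribed.
So TorA is not produced.
No activator is available at the *pexT* promoter, so *pexT* is not transcribed.
→ *pexT* is OFF.
Xylulose is absent, so ElnL is active.
With repressor ElnL bound, *nerP* is not transcribed.
→ *nerP* is OFF.
1 of the 5 genes is transcribed.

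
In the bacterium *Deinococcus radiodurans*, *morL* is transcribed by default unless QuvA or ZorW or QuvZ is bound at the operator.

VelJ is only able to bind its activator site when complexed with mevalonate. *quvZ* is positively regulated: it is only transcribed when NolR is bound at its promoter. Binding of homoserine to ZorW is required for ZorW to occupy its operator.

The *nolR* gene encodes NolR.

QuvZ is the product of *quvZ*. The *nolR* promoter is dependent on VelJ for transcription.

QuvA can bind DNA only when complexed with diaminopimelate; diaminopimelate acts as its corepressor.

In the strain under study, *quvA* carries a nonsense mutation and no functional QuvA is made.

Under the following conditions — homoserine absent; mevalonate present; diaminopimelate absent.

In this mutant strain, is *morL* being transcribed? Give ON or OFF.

QuvA is non-functional in this strain, so it has no effect.
Homoserine is absent, so ZorW is inactive.
Mevalonate is present, so VelJ is active.
No repressor is bound and VelJ is active, so *nolR* is transcribed.
So NolR is produced and active.
No repressor is bound and NolR is active, so *quvZ* is transcribed.
So QuvZ is produced and active.
With repressor QuvZ bound, *morL* is not transcribed.

OFF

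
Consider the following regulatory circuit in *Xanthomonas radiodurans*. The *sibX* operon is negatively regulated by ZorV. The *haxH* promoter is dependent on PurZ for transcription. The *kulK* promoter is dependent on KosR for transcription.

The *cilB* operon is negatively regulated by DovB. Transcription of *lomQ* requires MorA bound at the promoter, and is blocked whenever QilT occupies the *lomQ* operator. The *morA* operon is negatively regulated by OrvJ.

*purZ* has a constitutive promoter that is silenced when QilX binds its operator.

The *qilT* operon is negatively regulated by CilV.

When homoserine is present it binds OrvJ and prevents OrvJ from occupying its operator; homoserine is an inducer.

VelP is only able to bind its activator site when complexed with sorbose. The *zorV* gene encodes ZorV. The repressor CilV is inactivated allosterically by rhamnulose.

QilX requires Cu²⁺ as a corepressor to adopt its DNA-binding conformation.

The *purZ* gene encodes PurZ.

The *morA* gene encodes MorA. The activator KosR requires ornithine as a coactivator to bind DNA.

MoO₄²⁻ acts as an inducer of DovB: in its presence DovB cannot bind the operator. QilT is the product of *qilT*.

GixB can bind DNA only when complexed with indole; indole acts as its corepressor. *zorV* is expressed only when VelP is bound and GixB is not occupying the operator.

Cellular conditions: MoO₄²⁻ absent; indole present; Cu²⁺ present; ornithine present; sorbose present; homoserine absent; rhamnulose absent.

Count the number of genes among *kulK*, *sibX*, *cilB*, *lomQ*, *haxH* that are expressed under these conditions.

Ornithine is present, so KosR is active.
No repressor is bound and KosR is active, so *kulK* is transcribed.
→ *kulK* is ON.
Sorbose is present, so VelP is active.
Indole is present, so GixB is active.
With repressor GixB bound, *zorV* is not transcribed.
So ZorV is not produced.
With no repressor bound, *sibX* is transcribed.
→ *sibX* is ON.
MoO₄²⁻ is absent, so DovB is active.
With repressor DovB bound, *cilB* is not transcribed.
→ *cilB* is OFF.
Homoserine is absent, so OrvJ is active.
With repressor OrvJ bound, *morA* is not transcribed.
So MorA is not produced.
Rhamnulose is absent, so CilV is active.
With repressor CilV bound, *qilT* is not transcribed.
So QilT is not produced.
Required activator MorA is absent, so *lomQ* is not transcribed.
→ *lomQ* is OFF.
Cu²⁺ is present, so QilX is active.
With repressor QilX bound, *purZ* is not transcribed.
So PurZ is not produced.
Required activator PurZ is absent, so *haxH* is not transcribed.
→ *haxH* is OFF.
2 of the 5 genes are transcribed.

2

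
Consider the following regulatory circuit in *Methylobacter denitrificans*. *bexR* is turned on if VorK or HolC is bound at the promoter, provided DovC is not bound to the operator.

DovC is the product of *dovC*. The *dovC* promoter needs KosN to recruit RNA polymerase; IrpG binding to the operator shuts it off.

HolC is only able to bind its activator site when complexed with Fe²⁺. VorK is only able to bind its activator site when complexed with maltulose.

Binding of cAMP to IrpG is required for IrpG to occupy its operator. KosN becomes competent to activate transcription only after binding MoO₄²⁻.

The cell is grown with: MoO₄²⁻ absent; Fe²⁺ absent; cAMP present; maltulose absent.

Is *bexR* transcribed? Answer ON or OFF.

Maltulose is absent, so VorK is inactive.
Fe²⁺ is absent, so HolC is inactive.
cAMP is present, so IrpG is active.
MoO₄²⁻ is absent, so KosN is inactive.
With repressor IrpG bound, *dovC* is not transcribed.
So DovC is not produced.
No activator is available at the *bexR* promoter, so *bexR* is not transcribed.

OFF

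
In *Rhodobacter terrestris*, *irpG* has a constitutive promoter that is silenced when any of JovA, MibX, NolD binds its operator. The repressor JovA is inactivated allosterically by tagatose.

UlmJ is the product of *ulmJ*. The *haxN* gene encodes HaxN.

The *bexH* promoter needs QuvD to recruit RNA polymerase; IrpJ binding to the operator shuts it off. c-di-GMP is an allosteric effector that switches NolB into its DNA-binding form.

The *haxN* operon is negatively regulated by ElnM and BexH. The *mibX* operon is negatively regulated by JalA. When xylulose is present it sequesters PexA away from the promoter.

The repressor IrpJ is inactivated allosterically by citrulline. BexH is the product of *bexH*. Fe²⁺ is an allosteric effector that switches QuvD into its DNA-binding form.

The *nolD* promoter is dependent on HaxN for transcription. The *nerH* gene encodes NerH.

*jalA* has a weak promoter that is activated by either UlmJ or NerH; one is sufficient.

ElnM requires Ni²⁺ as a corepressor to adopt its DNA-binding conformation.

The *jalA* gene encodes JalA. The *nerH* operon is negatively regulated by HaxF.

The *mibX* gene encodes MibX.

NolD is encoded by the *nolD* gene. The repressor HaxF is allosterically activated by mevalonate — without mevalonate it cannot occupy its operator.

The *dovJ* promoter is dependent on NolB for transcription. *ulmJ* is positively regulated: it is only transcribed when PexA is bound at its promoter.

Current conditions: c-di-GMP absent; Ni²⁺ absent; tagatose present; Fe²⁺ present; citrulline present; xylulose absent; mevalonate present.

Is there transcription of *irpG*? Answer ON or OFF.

ON

Tagatose is present, so JovA is inactive.
Xylulose is absent, so PexA is active.
No repressor is bound and PexA is active, so *ulmJ* is transcribed.
So UlmJ is produced and active.
Mevalonate is present, so HaxF is active.
With repressor HaxF bound, *nerH* is not transcribed.
So NerH is not produced.
Activator UlmJ is present, so *jalA* is transcribed.
So JalA is produced and active.
With repressor JalA bound, *mibX* is not transcribed.
So MibX is not produced.
Ni²⁺ is absent, so ElnM is inactive.
Citrulline is present, so IrpJ is inactive.
Fe²⁺ is present, so QuvD is active.
No repressor is bound and QuvD is active, so *bexH* is transcribed.
So BexH is produced and active.
With repressor BexH bound, *haxN* is not transcribed.
So HaxN is not produced.
Required activator HaxN is absent, so *nolD* is not transcribed.
So NolD is not produced.
With no repressor bound, *irpG* is transcribed.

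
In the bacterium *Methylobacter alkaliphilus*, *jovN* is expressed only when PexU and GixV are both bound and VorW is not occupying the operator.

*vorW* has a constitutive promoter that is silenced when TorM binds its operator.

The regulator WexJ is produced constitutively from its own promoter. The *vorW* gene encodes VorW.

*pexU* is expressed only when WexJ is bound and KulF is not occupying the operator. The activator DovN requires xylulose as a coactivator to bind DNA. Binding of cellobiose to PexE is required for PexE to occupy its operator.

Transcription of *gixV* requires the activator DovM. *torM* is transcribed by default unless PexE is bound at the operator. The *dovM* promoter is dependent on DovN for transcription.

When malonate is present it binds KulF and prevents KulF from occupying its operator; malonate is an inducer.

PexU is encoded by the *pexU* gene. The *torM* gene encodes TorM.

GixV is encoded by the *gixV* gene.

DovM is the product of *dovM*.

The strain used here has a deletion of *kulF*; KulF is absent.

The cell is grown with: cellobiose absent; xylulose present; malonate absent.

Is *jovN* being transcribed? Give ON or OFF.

Cellobiose is absent, so PexE is inactive.
With no repressor bound, *torM* is transcribed.
So TorM is produced and active.
With repressor TorM bound, *vorW* is not transcribed.
So VorW is not produced.
KulF is non-functional in this strain, so it has no effect.
WexJ is produced constitutively and is active.
No repressor is bound and WexJ is active, so *pexU* is transcribed.
So PexU is produced and active.
Xylulose is present, so DovN is active.
No repressor is bound and DovN is active, so *dovM* is transcribed.
So DovM is produced and active.
No repressor is bound and DovM is active, so *gixV* is transcribed.
So GixV is produced and active.
No repressor is bound and PexU and GixV are active, so *jovN* is transcribed.

ON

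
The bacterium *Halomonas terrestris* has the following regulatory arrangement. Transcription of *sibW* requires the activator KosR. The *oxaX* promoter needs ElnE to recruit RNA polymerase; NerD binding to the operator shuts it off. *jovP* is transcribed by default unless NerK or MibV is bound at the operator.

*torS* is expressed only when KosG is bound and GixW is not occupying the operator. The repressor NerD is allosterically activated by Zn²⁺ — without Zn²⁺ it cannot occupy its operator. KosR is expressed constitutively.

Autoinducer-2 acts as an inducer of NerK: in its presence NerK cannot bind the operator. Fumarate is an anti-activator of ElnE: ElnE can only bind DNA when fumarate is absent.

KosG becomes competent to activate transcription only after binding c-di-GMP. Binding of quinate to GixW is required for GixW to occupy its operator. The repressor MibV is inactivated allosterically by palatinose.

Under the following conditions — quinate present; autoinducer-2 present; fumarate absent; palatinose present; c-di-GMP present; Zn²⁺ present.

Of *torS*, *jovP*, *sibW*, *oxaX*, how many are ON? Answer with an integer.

2

Quinate is present, so GixW is active.
c-di-GMP is present, so KosG is active.
With repressor GixW bound, *torS* is not transcribed.
→ *torS* is OFF.
Autoinducer-2 is present, so NerK is inactive.
Palatinose is present, so MibV is inactive.
With no repressor bound, *jovP* is transcribed.
→ *jovP* is ON.
KosR is produced constitutively and is active.
No repressor is bound and KosR is active, so *sibW* is transcribed.
→ *sibW* is ON.
Fumarate is absent, so ElnE is active.
Zn²⁺ is present, so NerD is active.
With repressor NerD bound, *oxaX* is not transcribed.
→ *oxaX* is OFF.
2 of the 4 genes are transcribed.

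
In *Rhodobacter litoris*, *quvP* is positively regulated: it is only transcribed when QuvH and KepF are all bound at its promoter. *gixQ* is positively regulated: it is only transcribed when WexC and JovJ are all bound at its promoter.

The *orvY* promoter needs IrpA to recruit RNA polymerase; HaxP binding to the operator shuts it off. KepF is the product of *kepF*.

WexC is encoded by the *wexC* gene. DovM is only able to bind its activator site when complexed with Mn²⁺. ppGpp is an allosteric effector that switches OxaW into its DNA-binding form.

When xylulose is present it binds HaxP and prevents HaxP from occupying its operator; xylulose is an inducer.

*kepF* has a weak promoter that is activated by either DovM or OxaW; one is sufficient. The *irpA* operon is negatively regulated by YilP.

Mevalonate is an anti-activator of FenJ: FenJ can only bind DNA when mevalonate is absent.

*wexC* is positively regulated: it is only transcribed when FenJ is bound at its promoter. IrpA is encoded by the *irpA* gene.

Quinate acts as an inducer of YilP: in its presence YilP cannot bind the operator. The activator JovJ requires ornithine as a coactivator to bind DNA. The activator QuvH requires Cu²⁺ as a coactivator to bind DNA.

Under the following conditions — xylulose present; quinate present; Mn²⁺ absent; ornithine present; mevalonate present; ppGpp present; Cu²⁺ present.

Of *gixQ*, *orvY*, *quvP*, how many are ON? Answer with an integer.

2

Mevalonate is present, so FenJ is inactive.
Required activator FenJ is absent, so *wexC* is not transcribed.
So WexC is not produced.
Ornithine is present, so JovJ is active.
Required activator WexC is absent, so *gixQ* is not transcribed.
→ *gixQ* is OFF.
Xylulose is present, so HaxP is inactive.
Quinate is present, so YilP is inactive.
With no repressor bound, *irpA* is transcribed.
So IrpA is produced and active.
No repressor is bound and IrpA is active, so *orvY* is transcribed.
→ *orvY* is ON.
Cu²⁺ is present, so QuvH is active.
Mn²⁺ is absent, so DovM is inactive.
ppGpp is present, so OxaW is active.
Activator OxaW is present, so *kepF* is transcribed.
So KepF is produced and active.
No repressor is bound and QuvH and KepF are active, so *quvP* is transcribed.
→ *quvP* is ON.
2 of the 3 genes are transcribed.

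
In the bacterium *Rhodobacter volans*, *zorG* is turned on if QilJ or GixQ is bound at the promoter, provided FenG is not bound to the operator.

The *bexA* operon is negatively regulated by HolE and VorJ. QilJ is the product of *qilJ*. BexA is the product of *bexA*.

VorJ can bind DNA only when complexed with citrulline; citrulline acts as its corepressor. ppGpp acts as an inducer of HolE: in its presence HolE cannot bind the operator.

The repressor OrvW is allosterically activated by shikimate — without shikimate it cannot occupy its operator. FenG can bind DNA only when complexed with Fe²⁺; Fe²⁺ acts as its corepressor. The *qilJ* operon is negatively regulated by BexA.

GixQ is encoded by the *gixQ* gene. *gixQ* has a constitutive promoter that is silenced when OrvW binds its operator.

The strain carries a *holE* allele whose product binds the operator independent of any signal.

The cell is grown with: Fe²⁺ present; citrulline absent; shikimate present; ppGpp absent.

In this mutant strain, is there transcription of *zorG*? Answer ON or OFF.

OFF

HolE is constitutively active in this strain.
Citrulline is absent, so VorJ is inactive.
With repressor HolE bound, *bexA* is not transcribed.
So BexA is not produced.
With no repressor bound, *qilJ* is transcribed.
So QilJ is produced and active.
Shikimate is present, so OrvW is active.
With repressor OrvW bound, *gixQ* is not transcribed.
So GixQ is not produced.
Fe²⁺ is present, so FenG is active.
With repressor FenG bound, *zorG* is not transcribed.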